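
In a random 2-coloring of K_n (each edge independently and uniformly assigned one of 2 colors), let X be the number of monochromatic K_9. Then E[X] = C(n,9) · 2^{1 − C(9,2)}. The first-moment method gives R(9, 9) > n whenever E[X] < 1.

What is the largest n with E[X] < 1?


We need C(n, 9) · 2^{1 − 36} < 1, i.e. C(n, 9) < 2^{36 − 1} = 34359738368.
Check values of n near the boundary:
  n = 61: C(61, 9) = 17341763505; 17341763505 < 34359738368? YES
  n = 62: C(62, 9) = 20286591270; 20286591270 < 34359738368? YES
  n = 63: C(63, 9) = 23667689815; 23667689815 < 34359738368? YES
  n = 64: C(64, 9) = 27540584512; 27540584512 < 34359738368? YES
  n = 65: C(65, 9) = 31966749880; 31966749880 < 34359738368? YES
  n = 66: C(66, 9) = 37014131440; 37014131440 < 34359738368? NO
  n = 67: C(67, 9) = 42757703560; 42757703560 < 34359738368? NO
The largest n with C(n, 9) < 34359738368 is n = 65 (where E[X] = 3995843735/4294967296 ≈ 0.930). Hence R(9, 9) > 65, i.e. R(9, 9) ≥ 66.

Largest n = 65; hence R(9, 9) > 65.


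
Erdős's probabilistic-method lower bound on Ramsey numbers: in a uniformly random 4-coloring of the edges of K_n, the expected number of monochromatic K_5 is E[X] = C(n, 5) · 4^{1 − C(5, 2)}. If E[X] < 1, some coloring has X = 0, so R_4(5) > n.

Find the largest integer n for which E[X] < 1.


We need C(n, 5) · 4^{1 − 10} < 1, i.e. C(n, 5) < 4^{10 − 1} = 262144.
Check values of n near the boundary:
  n = 31: C(31, 5) = 169911; 169911 < 262144? YES
  n = 32: C(32, 5) = 201376; 201376 < 262144? YES
  n = 33: C(33, 5) = 237336; 237336 < 262144? YES
  n = 34: C(34, 5) = 278256; 278256 < 262144? NO
  n = 35: C(35, 5) = 324632; 324632 < 262144? NO
The largest n with C(n, 5) < 262144 is n = 33 (where E[X] = 29667/32768 ≈ 0.905). Hence R_4(5) > 33, i.e. R_4(5) ≥ 34.

Largest n = 33; hence R_4(5) > 33.


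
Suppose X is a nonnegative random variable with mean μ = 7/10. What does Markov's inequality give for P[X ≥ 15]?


μ = E[X] = 7/10, a = 15.
Markov: P[X ≥ 15] ≤ μ/a = (7/10)/15 = 7/150.
Numerically: ≈ 0.047.
(Since a = 15 > μ = 0.700, the bound 7/150 is < 1 and informative.)

P[X ≥ 15] ≤ 7/150 ≈ 0.047.


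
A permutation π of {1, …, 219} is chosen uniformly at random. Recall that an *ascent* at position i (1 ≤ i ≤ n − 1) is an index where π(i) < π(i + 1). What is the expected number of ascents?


Write X = Σ X_I over i = 1, …, 218, with X_I the indicator of one ascent.
There are 218 indicators.
For each fixed i, the pair (π(i), π(i+1)) is a uniformly random ordered pair of distinct values from {1, …, 219}; by symmetry P[π(i) < π(i+1)] = 1/2.
By linearity: E[X] = 218 · (1/2) = (219 − 1) · (1/2) = 109 ≈ 109.000000.

E[X] = 109 = 109.000000.


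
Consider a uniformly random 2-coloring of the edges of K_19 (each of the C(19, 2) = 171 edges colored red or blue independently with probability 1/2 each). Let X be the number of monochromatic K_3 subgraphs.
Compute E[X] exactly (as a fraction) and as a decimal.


Let X = Σ_S X_S over the C(19, 3) = 969 subsets S of size 3, where X_S = 1 if the K_3 on S is monochromatic.
For a fixed S, the K_3 on S has C(3, 2) = 3 edges. P[all 3 edges red] = (1/2)^3, and likewise for blue, so P[monochromatic] = 2·(1/2)^3 = 2^{1 − 3} = 1/4.
Summing: E[X] = C(19, 3) · 2^{1 − 3} = 969 · 1/4 = 969/4.
Numerically: E[X] ≈ 242.250.

E[X] = C(19,3)·2^(1−C(3,2)) = 969/4 ≈ 242.250.


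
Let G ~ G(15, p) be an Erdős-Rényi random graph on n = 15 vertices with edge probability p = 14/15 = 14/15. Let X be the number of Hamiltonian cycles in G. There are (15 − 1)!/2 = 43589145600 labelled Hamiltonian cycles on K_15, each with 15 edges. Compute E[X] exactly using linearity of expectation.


K_15 has (15 − 1)!/2 = 43589145600 labelled Hamiltonian cycles.
For each such Hamiltonian cycle H, let X_H = 1 if all 15 edges of H are present in G. Then P[X_H = 1] = p^{15} = (14/15)^{15} = 155568095557812224/437893890380859375.
By linearity: E[X] = Σ_H E[X_H] = 43589145600 · p^{15} = 43589145600 · 155568095557812224/437893890380859375 = 1116227221067356419653632/72081298828125.
Numerically: E[X] ≈ 1.55e+10.

E[X] = 43589145600 · (14/15)^{15} = 1116227221067356419653632/72081298828125 ≈ 1.55e+10.


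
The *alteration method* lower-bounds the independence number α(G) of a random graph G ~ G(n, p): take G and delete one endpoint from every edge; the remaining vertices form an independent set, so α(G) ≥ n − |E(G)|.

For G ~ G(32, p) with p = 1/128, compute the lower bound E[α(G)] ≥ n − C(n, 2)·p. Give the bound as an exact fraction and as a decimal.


E[|E(G)|] = C(32, 2)·p = 496 · (1/128) = 31/8.
E[α(G)] ≥ n − E[|E(G)|] = 32 − 31/8 = 225/8.
Numerically: ≈ 28.1250.
(This is only a lower bound; the true E[α(G)] may be larger.)

E[α(G)] ≥ 225/8 ≈ 28.1250.


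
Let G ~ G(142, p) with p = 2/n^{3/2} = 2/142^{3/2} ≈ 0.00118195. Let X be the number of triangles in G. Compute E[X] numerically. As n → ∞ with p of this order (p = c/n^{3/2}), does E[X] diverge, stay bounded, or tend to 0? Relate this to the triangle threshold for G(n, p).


Number of potential triangles: C(142, 3) = 467180.
Each occurs with probability p³ ≈ (0.00118195)³ ≈ 1.65117246e-09.
By linearity: E[X] = C(142, 3)·p³ ≈ 467180 · 1.65117246e-09 ≈ 0.000771.
Since α = 3/2 > 1, p = c/n^{3/2} = o(1/n) is below the triangle threshold p ~ 1/n. Asymptotically E[X] ~ (c³/6)·n^{3(1−α)} = (2³/6)·n^{-1.5} → 0, so by Markov's inequality G has no triangles w.h.p.

E[X] ≈ 0.000771; in regime p = Θ(1/n^{3/2}) E[X] tends to 0 (below the triangle threshold p ~ 1/n).


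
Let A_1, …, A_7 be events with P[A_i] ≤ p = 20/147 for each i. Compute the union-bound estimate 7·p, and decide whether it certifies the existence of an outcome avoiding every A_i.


Union bound: P[∪_{i=1}^{7} A_i] ≤ Σ_i P[A_i] ≤ 7·p = 7·(20/147) = 20/21.
Numerically: 20/21 ≈ 0.9523810.
Is 20/21 < 1? YES.
Since P[∪ A_i] ≤ 20/21 < 1, the complement has P[∩ A_i^c] ≥ 1 − 20/21 = 1/21 > 0, so some outcome avoids every A_i.

7·p = 20/21 ≈ 0.9523810; existence CERTIFIED by the union bound.


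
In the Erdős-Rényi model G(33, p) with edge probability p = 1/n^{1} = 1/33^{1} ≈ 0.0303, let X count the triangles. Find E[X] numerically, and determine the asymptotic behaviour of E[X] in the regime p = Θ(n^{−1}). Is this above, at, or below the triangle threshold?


Number of potential triangles: C(33, 3) = 5456.
Each occurs with probability p³ ≈ (0.0303)³ ≈ 2.782647e-05.
By linearity: E[X] = C(33, 3)·p³ ≈ 5456 · 2.782647e-05 ≈ 0.1518.
Here α = 1, so p = 1/n is exactly at the triangle threshold p ~ 1/n. Asymptotically E[X] → c³/6 = 1³/6 = 1/6 ≈ 0.1667, a bounded constant. In this regime the triangle count is asymptotically Poisson(c³/6).

E[X] ≈ 0.1518; in regime p = Θ(1/n^{1}) E[X] stays bounded (at the triangle threshold p ~ 1/n).


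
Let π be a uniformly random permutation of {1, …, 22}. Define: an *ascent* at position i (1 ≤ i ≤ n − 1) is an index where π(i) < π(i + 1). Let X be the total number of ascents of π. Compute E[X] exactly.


Write X = Σ X_I over i = 1, …, 21, with X_I the indicator of one ascent.
There are 21 indicators.
For each fixed i, the pair (π(i), π(i+1)) is a uniformly random ordered pair of distinct values from {1, …, 22}; by symmetry P[π(i) < π(i+1)] = 1/2.
By linearity: E[X] = 21 · (1/2) = (22 − 1) · (1/2) = 21/2 ≈ 10.5000.

E[X] = 21/2 = 10.5000.


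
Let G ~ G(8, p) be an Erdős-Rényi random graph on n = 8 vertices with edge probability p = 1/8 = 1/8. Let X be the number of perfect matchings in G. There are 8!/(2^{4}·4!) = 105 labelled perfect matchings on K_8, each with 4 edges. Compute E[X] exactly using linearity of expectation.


K_8 has 8!/(2^{4}·4!) = 105 labelled perfect matchings.
For each such perfect matching H, let X_H = 1 if all 4 edges of H are present in G. Then P[X_H = 1] = p^{4} = (1/8)^{4} = 1/4096.
By linearity of expectation: E[X] = Σ_H E[X_H] = 105 · p^{4} = 105 · 1/4096 = 105/4096.
Numerically: E[X] ≈ 0.02563.

E[X] = 105 · (1/8)^{4} = 105/4096 ≈ 0.02563.


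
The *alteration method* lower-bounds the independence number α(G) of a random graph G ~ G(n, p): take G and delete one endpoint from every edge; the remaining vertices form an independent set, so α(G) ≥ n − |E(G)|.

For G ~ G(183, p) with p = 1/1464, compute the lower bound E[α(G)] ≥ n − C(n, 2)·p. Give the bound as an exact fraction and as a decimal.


E[|E(G)|] = C(183, 2)·p = 16653 · (1/1464) = 91/8.
E[α(G)] ≥ n − E[|E(G)|] = 183 − 91/8 = 1373/8.
Numerically: ≈ 171.625000.
(This is only a lower bound; the true E[α(G)] may be larger.)

E[α(G)] ≥ 1373/8 ≈ 171.625000.


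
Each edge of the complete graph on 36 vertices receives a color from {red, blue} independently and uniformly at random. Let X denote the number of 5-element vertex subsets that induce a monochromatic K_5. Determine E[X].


Let X = Σ_S X_S over the C(36, 5) = 376992 subsets S of size 5, where X_S = 1 if the K_5 on S is monochromatic.
For a fixed S, the K_5 on S has C(5, 2) = 10 edges. P[all 10 edges red] = (1/2)^10, and likewise for blue, so P[monochromatic] = 2·(1/2)^10 = 2^{1 − 10} = 1/512.
Summing: E[X] = C(36, 5) · 2^{1 − 10} = 376992 · 1/512 = 11781/16.
Numerically: E[X] ≈ 736.3125.

E[X] = C(36,5)·2^(1−C(5,2)) = 11781/16 ≈ 736.3125.


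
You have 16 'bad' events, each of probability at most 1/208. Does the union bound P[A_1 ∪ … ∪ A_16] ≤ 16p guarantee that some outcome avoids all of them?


Union bound: P[∪_{i=1}^{16} A_i] ≤ Σ_i P[A_i] ≤ 16·p = 16·(1/208) = 1/13.
Numerically: 1/13 ≈ 0.07692.
Is 1/13 < 1? YES.
Since P[∪ A_i] ≤ 1/13 < 1, the complement has P[∩ A_i^c] ≥ 1 − 1/13 = 12/13 > 0, so some outcome avoids every A_i.

16·p = 1/13 ≈ 0.07692; existence CERTIFIED by the union bound.


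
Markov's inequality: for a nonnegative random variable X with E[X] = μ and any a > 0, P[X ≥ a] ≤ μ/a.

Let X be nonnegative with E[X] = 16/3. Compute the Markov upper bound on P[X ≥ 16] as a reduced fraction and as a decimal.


μ = E[X] = 16/3, a = 16.
Markov: P[X ≥ 16] ≤ μ/a = (16/3)/16 = 1/3.
Numerically: ≈ 0.333333.
(Since a = 16 > μ = 5.333333, the bound 1/3 is < 1 and informative.)

P[X ≥ 16] ≤ 1/3 ≈ 0.333333.


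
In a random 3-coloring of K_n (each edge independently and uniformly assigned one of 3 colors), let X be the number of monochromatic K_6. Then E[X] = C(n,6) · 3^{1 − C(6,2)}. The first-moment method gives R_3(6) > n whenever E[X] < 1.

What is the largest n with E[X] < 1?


We need C(n, 6) · 3^{1 − 15} < 1, i.e. C(n, 6) < 3^{15 − 1} = 4782969.
Check values of n near the boundary:
  n = 39: C(39, 6) = 3262623; 3262623 < 4782969? YES
  n = 40: C(40, 6) = 3838380; 3838380 < 4782969? YES
  n = 41: C(41, 6) = 4496388; 4496388 < 4782969? YES
  n = 42: C(42, 6) = 5245786; 5245786 < 4782969? NO
The largest n with C(n, 6) < 4782969 is n = 41 (where E[X] = 1498796/1594323 ≈ 0.94008). Hence R_3(6) > 41, i.e. R_3(6) ≥ 42.

Largest n = 41; hence R_3(6) > 41.


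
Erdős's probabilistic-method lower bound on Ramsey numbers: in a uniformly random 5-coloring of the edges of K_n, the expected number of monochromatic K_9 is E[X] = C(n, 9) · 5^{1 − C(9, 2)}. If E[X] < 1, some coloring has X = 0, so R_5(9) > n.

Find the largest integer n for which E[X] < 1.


We need C(n, 9) · 5^{1 − 36} < 1, i.e. C(n, 9) < 5^{36 − 1} = 2910383045673370361328125.
Check values of n near the boundary:
  n = 2168: C(2168, 9) = 2867804175977929537095120; 2867804175977929537095120 < 2910383045673370361328125? YES
  n = 2169: C(2169, 9) = 2879753360044504243499683; 2879753360044504243499683 < 2910383045673370361328125? YES
  n = 2170: C(2170, 9) = 2891746779868845075610510; 2891746779868845075610510 < 2910383045673370361328125? YES
  n = 2171: C(2171, 9) = 2903784578674959601827205; 2903784578674959601827205 < 2910383045673370361328125? YES
  n = 2172: C(2172, 9) = 2915866900084148060642020; 2915866900084148060642020 < 2910383045673370361328125? NO
  n = 2173: C(2173, 9) = 2927993888115921319674265; 2927993888115921319674265 < 2910383045673370361328125? NO
  n = 2174: C(2174, 9) = 2940165687188920530702934; 2940165687188920530702934 < 2910383045673370361328125? NO
The largest n with C(n, 9) < 2910383045673370361328125 is n = 2171 (where E[X] = 580756915734991920365441/582076609134674072265625 ≈ 0.9977328). Hence R_5(9) > 2171, i.e. R_5(9) ≥ 2172.

Largest n = 2171; hence R_5(9) > 2171.


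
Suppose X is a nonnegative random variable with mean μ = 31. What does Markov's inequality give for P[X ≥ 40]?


μ = E[X] = 31, a = 40.
Markov: P[X ≥ 40] ≤ μ/a = (31)/40 = 31/40.
Numerically: ≈ 0.77500.
(Since a = 40 > μ = 31.00000, the bound 31/40 is < 1 and informative.)

P[X ≥ 40] ≤ 31/40 ≈ 0.77500.


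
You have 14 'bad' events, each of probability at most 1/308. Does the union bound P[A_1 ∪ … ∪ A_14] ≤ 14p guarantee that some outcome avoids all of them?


Union bound: P[∪_{i=1}^{14} A_i] ≤ Σ_i P[A_i] ≤ 14·p = 14·(1/308) = 1/22.
Numerically: 1/22 ≈ 0.045.
Is 1/22 < 1? YES.
Since P[∪ A_i] ≤ 1/22 < 1, the complement has P[∩ A_i^c] ≥ 1 − 1/22 = 21/22 > 0, so some outcome avoids every A_i.

14·p = 1/22 ≈ 0.045; existence CERTIFIED by the union bound.


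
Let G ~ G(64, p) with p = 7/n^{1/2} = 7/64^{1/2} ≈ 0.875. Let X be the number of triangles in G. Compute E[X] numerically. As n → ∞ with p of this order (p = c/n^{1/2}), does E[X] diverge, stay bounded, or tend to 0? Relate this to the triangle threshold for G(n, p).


Number of potential triangles: C(64, 3) = 41664.
Each occurs with probability p³ ≈ (0.875)³ ≈ 6.699219e-01.
By linearity: E[X] = C(64, 3)·p³ ≈ 41664 · 6.699219e-01 ≈ 27911.6250.
Since α = 1/2 < 1, p = c/n^{1/2} ≫ 1/n is above the triangle threshold p ~ 1/n. Asymptotically E[X] ~ (c³/6)·n^{3(1−α)} = (7³/6)·n^{1.5} → ∞; triangles are abundant w.h.p.

E[X] ≈ 27911.6250; in regime p = Θ(1/n^{1/2}) E[X] diverges (above the triangle threshold p ~ 1/n).


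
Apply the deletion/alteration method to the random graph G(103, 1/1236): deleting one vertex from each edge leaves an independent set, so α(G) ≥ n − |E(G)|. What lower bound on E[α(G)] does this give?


E[|E(G)|] = C(103, 2)·p = 5253 · (1/1236) = 17/4.
E[α(G)] ≥ n − E[|E(G)|] = 103 − 17/4 = 395/4.
Numerically: ≈ 98.750000.
(This is only a lower bound; the true E[α(G)] may be larger.)

E[α(G)] ≥ 395/4 ≈ 98.750000.


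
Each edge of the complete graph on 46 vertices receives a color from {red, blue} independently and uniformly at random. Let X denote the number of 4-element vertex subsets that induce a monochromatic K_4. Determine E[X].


Let X = Σ_S X_S over the C(46, 4) = 163185 subsets S of size 4, where X_S = 1 if the K_4 on S is monochromatic.
For a fixed S, the K_4 on S has C(4, 2) = 6 edges. P[all 6 edges red] = (1/2)^6, and likewise for blue, so P[monochromatic] = 2·(1/2)^6 = 2^{1 − 6} = 1/32.
By linearity of expectation: E[X] = C(46, 4) · 2^{1 − 6} = 163185 · 1/32 = 163185/32.
Numerically: E[X] ≈ 5099.53125.

E[X] = C(46,4)·2^(1−C(4,2)) = 163185/32 ≈ 5099.53125.


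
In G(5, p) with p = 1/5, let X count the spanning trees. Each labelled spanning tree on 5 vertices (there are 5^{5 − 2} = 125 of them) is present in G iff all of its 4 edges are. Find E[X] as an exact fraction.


K_5 has 5^{5 − 2} = 125 labelled spanning trees.
For each such spanning tree H, let X_H = 1 if all 4 edges of H are present in G. Then P[X_H = 1] = p^{4} = (1/5)^{4} = 1/625.
By linearity: E[X] = Σ_H E[X_H] = 125 · p^{4} = 125 · 1/625 = 1/5.
Numerically: E[X] ≈ 0.2.

E[X] = 125 · (1/5)^{4} = 1/5 ≈ 0.2.


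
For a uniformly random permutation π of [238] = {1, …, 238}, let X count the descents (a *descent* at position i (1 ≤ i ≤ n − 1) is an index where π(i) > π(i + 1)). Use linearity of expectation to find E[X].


Write X = Σ X_I over i = 1, …, 237, with X_I the indicator of one descent.
There are 237 indicators.
For each fixed i, the pair (π(i), π(i+1)) is a uniformly random ordered pair of distinct values from {1, …, 238}; by symmetry P[π(i) > π(i+1)] = 1/2.
By linearity: E[X] = 237 · (1/2) = (238 − 1) · (1/2) = 237/2 ≈ 118.500000.

E[X] = 237/2 = 118.500000.


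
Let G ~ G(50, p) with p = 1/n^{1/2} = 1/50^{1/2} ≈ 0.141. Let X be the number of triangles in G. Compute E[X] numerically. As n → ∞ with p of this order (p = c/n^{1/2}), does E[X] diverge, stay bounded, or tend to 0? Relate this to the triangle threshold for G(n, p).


Number of potential triangles: C(50, 3) = 19600.
Each occurs with probability p³ ≈ (0.141)³ ≈ 2.82843e-03.
By linearity: E[X] = C(50, 3)·p³ ≈ 19600 · 2.82843e-03 ≈ 55.437.
Since α = 1/2 < 1, p = c/n^{1/2} ≫ 1/n is above the triangle threshold p ~ 1/n. Asymptotically E[X] ~ (c³/6)·n^{3(1−α)} = (1³/6)·n^{1.5} → ∞; triangles are abundant w.h.p.

E[X] ≈ 55.437; in regime p = Θ(1/n^{1/2}) E[X] diverges (above the triangle threshold p ~ 1/n).


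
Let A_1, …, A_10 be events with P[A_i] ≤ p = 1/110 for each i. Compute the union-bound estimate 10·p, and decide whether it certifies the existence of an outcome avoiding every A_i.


Union bound: P[∪_{i=1}^{10} A_i] ≤ Σ_i P[A_i] ≤ 10·p = 10·(1/110) = 1/11.
Numerically: 1/11 ≈ 0.09091.
Is 1/11 < 1? YES.
Since P[∪ A_i] ≤ 1/11 < 1, the complement has P[∩ A_i^c] ≥ 1 − 1/11 = 10/11 > 0, so some outcome avoids every A_i.

10·p = 1/11 ≈ 0.09091; existence CERTIFIED by the union bound.


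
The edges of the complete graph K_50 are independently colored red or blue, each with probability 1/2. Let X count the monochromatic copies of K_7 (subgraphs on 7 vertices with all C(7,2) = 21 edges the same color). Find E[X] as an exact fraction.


Let X = Σ_S X_S over the C(50, 7) = 99884400 subsets S of size 7, where X_S = 1 if the K_7 on S is monochromatic.
For a fixed S, the K_7 on S has C(7, 2) = 21 edges. P[all 21 edges red] = (1/2)^21, and likewise for blue, so P[monochromatic] = 2·(1/2)^21 = 2^{1 − 21} = 1/1048576.
Summing: E[X] = C(50, 7) · 2^{1 − 21} = 99884400 · 1/1048576 = 6242775/65536.
Numerically: E[X] ≈ 95.257.

E[X] = C(50,7)·2^(1−C(7,2)) = 6242775/65536 ≈ 95.257.


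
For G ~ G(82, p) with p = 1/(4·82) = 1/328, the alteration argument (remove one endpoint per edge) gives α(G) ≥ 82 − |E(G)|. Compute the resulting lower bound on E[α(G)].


E[|E(G)|] = C(82, 2)·p = 3321 · (1/328) = 81/8.
E[α(G)] ≥ n − E[|E(G)|] = 82 − 81/8 = 575/8.
Numerically: ≈ 71.875000.
(This is only a lower bound; the true E[α(G)] may be larger.)

E[α(G)] ≥ 575/8 ≈ 71.875000.


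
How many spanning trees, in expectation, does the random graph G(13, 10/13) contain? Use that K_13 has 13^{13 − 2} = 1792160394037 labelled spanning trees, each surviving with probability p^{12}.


K_13 has 13^{13 − 2} = 1792160394037 labelled spanning trees.
For each such spanning tree H, let X_H = 1 if all 12 edges of H are present in G. Then P[X_H = 1] = p^{12} = (10/13)^{12} = 1000000000000/23298085122481.
Summing the indicators: E[X] = Σ_H E[X_H] = 1792160394037 · p^{12} = 1792160394037 · 1000000000000/23298085122481 = 1000000000000/13.
Numerically: E[X] ≈ 7.69e+10.

E[X] = 1792160394037 · (10/13)^{12} = 1000000000000/13 ≈ 7.69e+10.


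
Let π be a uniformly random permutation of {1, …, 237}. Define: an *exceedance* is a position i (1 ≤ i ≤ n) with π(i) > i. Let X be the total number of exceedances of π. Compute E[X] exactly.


Write X = Σ_{i=1}^{237} X_i, where X_i = 1_{π(i) > i}.
For each fixed i, π(i) is uniform over {1, …, 237} (marginal of a uniform permutation), so P[π(i) > i] = (n − i)/n. Summing: Σ_{i=1}^{237} (n − i)/n = (0 + 1 + … + 236)/237 = 237(237 − 1)/(2·237) = (237 − 1)/2.
Hence E[X] = Σ_{i=1}^{237} (237 − i)/237 = 118 ≈ 118.0000.

E[X] = 118 = 118.0000.


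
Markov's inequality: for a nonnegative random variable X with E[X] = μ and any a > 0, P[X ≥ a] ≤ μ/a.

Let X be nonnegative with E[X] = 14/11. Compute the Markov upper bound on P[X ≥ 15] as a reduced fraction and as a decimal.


μ = E[X] = 14/11, a = 15.
Markov: P[X ≥ 15] ≤ μ/a = (14/11)/15 = 14/165.
Numerically: ≈ 0.08485.
(Since a = 15 > μ = 1.27273, the bound 14/165 is < 1 and informative.)

P[X ≥ 15] ≤ 14/165 ≈ 0.08485.


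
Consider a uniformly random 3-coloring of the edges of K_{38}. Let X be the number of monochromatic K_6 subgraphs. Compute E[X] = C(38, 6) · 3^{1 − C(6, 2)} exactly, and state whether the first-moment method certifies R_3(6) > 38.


E[X] = C(38, 6) · 3^{1 − 15} = 2760681 · 3^{−14} = 2760681/4782969.
As a reduced fraction: E[X] = 920227/1594323 ≈ 0.5771898.
Is E[X] < 1? YES.
Since E[X] < 1, there exists a 3-coloring of K_{38} with no monochromatic K_6; hence R_3(6) > 38.

E[X] = 920227/1594323 ≈ 0.5771898; E[X] < 1, so R_3(6) > 38.


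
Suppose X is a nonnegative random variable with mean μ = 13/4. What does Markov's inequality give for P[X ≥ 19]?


μ = E[X] = 13/4, a = 19.
Markov: P[X ≥ 19] ≤ μ/a = (13/4)/19 = 13/76.
Numerically: ≈ 0.171053.
(Since a = 19 > μ = 3.250000, the bound 13/76 is < 1 and informative.)

P[X ≥ 19] ≤ 13/76 ≈ 0.171053.


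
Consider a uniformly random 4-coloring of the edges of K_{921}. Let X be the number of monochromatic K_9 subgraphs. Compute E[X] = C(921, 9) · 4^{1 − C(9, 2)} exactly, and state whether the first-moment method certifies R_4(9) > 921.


E[X] = C(921, 9) · 4^{1 − 36} = 1263413444025789313455 · 4^{−35} = 1263413444025789313455/1180591620717411303424.
As a reduced fraction: E[X] = 1263413444025789313455/1180591620717411303424 ≈ 1.0702.
Is E[X] < 1? NO.
Since E[X] ≥ 1, the first-moment bound is inconclusive at n = 921; it does NOT by itself certify R_4(9) > 921.

E[X] = 1263413444025789313455/1180591620717411303424 ≈ 1.0702; E[X] ≥ 1; first-moment method inconclusive here.


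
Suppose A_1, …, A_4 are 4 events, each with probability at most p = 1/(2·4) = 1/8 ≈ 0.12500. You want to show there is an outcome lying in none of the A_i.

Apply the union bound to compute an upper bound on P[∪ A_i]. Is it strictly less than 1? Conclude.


Union bound: P[∪_{i=1}^{4} A_i] ≤ Σ_i P[A_i] ≤ 4·p = 4·(1/8) = 1/2.
Numerically: 1/2 ≈ 0.50000.
Is 1/2 < 1? YES.
Since P[∪ A_i] ≤ 1/2 < 1, the complement has P[∩ A_i^c] ≥ 1 − 1/2 = 1/2 > 0, so some outcome avoids every A_i.

4·p = 1/2 ≈ 0.50000; existence CERTIFIED by the union bound.


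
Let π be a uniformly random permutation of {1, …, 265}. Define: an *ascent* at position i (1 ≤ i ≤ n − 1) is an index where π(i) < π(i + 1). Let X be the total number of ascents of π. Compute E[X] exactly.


Write X = Σ X_I over i = 1, …, 264, with X_I the indicator of one ascent.
There are 264 indicators.
For each fixed i, the pair (π(i), π(i+1)) is a uniformly random ordered pair of distinct values from {1, …, 265}; by symmetry P[π(i) < π(i+1)] = 1/2.
By linearity: E[X] = 264 · (1/2) = (265 − 1) · (1/2) = 132 ≈ 132.000.

E[X] = 132 = 132.000.


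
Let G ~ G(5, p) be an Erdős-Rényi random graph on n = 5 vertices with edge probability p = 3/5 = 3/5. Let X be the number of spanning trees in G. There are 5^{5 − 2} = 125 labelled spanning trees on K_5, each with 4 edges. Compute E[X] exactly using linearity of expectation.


K_5 has 5^{5 − 2} = 125 labelled spanning trees.
For each such spanning tree H, let X_H = 1 if all 4 edges of H are present in G. Then P[X_H = 1] = p^{4} = (3/5)^{4} = 81/625.
Summing the indicators: E[X] = Σ_H E[X_H] = 125 · p^{4} = 125 · 81/625 = 81/5.
Numerically: E[X] ≈ 16.2.

E[X] = 125 · (3/5)^{4} = 81/5 ≈ 16.2.


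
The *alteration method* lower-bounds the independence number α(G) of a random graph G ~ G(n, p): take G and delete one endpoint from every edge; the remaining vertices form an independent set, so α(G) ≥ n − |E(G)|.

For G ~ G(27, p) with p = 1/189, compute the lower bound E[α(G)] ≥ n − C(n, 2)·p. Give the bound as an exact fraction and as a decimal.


E[|E(G)|] = C(27, 2)·p = 351 · (1/189) = 13/7.
E[α(G)] ≥ n − E[|E(G)|] = 27 − 13/7 = 176/7.
Numerically: ≈ 25.14286.
(This is only a lower bound; the true E[α(G)] may be larger.)

E[α(G)] ≥ 176/7 ≈ 25.14286.


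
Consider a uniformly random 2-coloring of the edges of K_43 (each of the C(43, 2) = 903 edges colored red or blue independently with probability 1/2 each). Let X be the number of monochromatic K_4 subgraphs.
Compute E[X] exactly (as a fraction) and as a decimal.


Let X = Σ_S X_S over the C(43, 4) = 123410 subsets S of size 4, where X_S = 1 if the K_4 on S is monochromatic.
For a fixed S, the K_4 on S has C(4, 2) = 6 edges. P[all 6 edges red] = (1/2)^6, and likewise for blue, so P[monochromatic] = 2·(1/2)^6 = 2^{1 − 6} = 1/32.
Summing: E[X] = C(43, 4) · 2^{1 − 6} = 123410 · 1/32 = 61705/16.
Numerically: E[X] ≈ 3856.562500.

E[X] = C(43,4)·2^(1−C(4,2)) = 61705/16 ≈ 3856.562500.


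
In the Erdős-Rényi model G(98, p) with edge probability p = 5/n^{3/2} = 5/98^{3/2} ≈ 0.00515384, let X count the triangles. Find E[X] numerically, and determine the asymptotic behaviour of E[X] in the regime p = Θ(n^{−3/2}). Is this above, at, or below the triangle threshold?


Number of potential triangles: C(98, 3) = 152096.
Each occurs with probability p³ ≈ (0.00515384)³ ≈ 1.36896603e-07.
By linearity: E[X] = C(98, 3)·p³ ≈ 152096 · 1.36896603e-07 ≈ 0.020821.
Since α = 3/2 > 1, p = c/n^{3/2} = o(1/n) is below the triangle threshold p ~ 1/n. Asymptotically E[X] ~ (c³/6)·n^{3(1−α)} = (5³/6)·n^{-1.5} → 0, so by Markov's inequality G has no triangles w.h.p.

E[X] ≈ 0.020821; in regime p = Θ(1/n^{3/2}) E[X] tends to 0 (below the triangle threshold p ~ 1/n).


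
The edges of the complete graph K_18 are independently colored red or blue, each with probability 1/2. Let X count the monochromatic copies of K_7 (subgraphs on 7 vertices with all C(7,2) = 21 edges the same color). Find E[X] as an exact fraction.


Let X = Σ_S X_S over the C(18, 7) = 31824 subsets S of size 7, where X_S = 1 if the K_7 on S is monochromatic.
For a fixed S, the K_7 on S has C(7, 2) = 21 edges. P[all 21 edges red] = (1/2)^21, and likewise for blue, so P[monochromatic] = 2·(1/2)^21 = 2^{1 − 21} = 1/1048576.
Summing: E[X] = C(18, 7) · 2^{1 − 21} = 31824 · 1/1048576 = 1989/65536.
Numerically: E[X] ≈ 0.03035.

E[X] = C(18,7)·2^(1−C(7,2)) = 1989/65536 ≈ 0.03035.


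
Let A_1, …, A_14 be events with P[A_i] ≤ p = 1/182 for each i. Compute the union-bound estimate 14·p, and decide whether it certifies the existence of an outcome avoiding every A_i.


Union bound: P[∪_{i=1}^{14} A_i] ≤ Σ_i P[A_i] ≤ 14·p = 14·(1/182) = 1/13.
Numerically: 1/13 ≈ 0.07692.
Is 1/13 < 1? YES.
Since P[∪ A_i] ≤ 1/13 < 1, the complement has P[∩ A_i^c] ≥ 1 − 1/13 = 12/13 > 0, so some outcome avoids every A_i.

14·p = 1/13 ≈ 0.07692; existence CERTIFIED by the union bound.


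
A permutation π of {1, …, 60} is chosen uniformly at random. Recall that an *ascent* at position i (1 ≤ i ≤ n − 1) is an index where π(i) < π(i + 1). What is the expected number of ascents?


Write X = Σ X_I over i = 1, …, 59, with X_I the indicator of one ascent.
There are 59 indicators.
For each fixed i, the pair (π(i), π(i+1)) is a uniformly random ordered pair of distinct values from {1, …, 60}; by symmetry P[π(i) < π(i+1)] = 1/2.
By linearity: E[X] = 59 · (1/2) = (60 − 1) · (1/2) = 59/2 ≈ 29.50000.

E[X] = 59/2 = 29.50000.


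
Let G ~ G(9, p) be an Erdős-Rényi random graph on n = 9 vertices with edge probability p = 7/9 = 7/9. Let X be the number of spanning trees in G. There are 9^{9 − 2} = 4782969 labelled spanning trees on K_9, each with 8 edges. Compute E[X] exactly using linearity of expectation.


K_9 has 9^{9 − 2} = 4782969 labelled spanning trees.
For each such spanning tree H, let X_H = 1 if all 8 edges of H are present in G. Then P[X_H = 1] = p^{8} = (7/9)^{8} = 5764801/43046721.
By linearity: E[X] = Σ_H E[X_H] = 4782969 · p^{8} = 4782969 · 5764801/43046721 = 5764801/9.
Numerically: E[X] ≈ 6.41e+05.

E[X] = 4782969 · (7/9)^{8} = 5764801/9 ≈ 6.41e+05.


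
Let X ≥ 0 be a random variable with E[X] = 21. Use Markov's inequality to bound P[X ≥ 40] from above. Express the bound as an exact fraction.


μ = E[X] = 21, a = 40.
Markov: P[X ≥ 40] ≤ μ/a = (21)/40 = 21/40.
Numerically: ≈ 0.52500.
(Since a = 40 > μ = 21.00000, the bound 21/40 is < 1 and informative.)

P[X ≥ 40] ≤ 21/40 ≈ 0.52500.


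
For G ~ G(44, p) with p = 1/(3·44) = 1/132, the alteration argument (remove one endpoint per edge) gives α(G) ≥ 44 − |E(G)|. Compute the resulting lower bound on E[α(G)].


E[|E(G)|] = C(44, 2)·p = 946 · (1/132) = 43/6.
E[α(G)] ≥ n − E[|E(G)|] = 44 − 43/6 = 221/6.
Numerically: ≈ 36.833333.
(This is only a lower bound; the true E[α(G)] may be larger.)

E[α(G)] ≥ 221/6 ≈ 36.833333.


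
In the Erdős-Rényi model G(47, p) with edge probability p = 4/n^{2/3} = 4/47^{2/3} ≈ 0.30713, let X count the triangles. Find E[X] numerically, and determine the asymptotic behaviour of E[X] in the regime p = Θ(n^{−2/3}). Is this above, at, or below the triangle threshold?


Number of potential triangles: C(47, 3) = 16215.
Each occurs with probability p³ ≈ (0.30713)³ ≈ 2.8972386e-02.
By linearity: E[X] = C(47, 3)·p³ ≈ 16215 · 2.8972386e-02 ≈ 469.78723.
Since α = 2/3 < 1, p = c/n^{2/3} ≫ 1/n is above the triangle threshold p ~ 1/n. Asymptotically E[X] ~ (c³/6)·n^{3(1−α)} = (4³/6)·n^{1} → ∞; triangles are abundant w.h.p.

E[X] ≈ 469.78723; in regime p = Θ(1/n^{2/3}) E[X] diverges (above the triangle threshold p ~ 1/n).


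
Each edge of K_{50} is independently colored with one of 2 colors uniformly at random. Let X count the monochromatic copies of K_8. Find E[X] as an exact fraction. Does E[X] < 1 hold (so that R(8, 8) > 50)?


E[X] = C(50, 8) · 2^{1 − 28} = 536878650 · 2^{−27} = 536878650/134217728.
As a reduced fraction: E[X] = 268439325/67108864 ≈ 4.0001.
Is E[X] < 1? NO.
Since E[X] ≥ 1, the first-moment bound is inconclusive at n = 50; it does NOT by itself certify R(8, 8) > 50.

E[X] = 268439325/67108864 ≈ 4.0001; E[X] ≥ 1; first-moment method inconclusive here.


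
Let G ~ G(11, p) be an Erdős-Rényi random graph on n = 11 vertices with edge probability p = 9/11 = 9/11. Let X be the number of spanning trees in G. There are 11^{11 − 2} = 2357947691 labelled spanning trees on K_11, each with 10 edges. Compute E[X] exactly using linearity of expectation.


K_11 has 11^{11 − 2} = 2357947691 labelled spanning trees.
For each such spanning tree H, let X_H = 1 if all 10 edges of H are present in G. Then P[X_H = 1] = p^{10} = (9/11)^{10} = 3486784401/25937424601.
Summing the indicators: E[X] = Σ_H E[X_H] = 2357947691 · p^{10} = 2357947691 · 3486784401/25937424601 = 3486784401/11.
Numerically: E[X] ≈ 3.17e+08.

E[X] = 2357947691 · (9/11)^{10} = 3486784401/11 ≈ 3.17e+08.


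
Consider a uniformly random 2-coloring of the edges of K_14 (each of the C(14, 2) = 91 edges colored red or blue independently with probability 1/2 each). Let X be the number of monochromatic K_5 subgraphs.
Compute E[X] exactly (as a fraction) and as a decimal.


Let X = Σ_S X_S over the C(14, 5) = 2002 subsets S of size 5, where X_S = 1 if the K_5 on S is monochromatic.
For a fixed S, the K_5 on S has C(5, 2) = 10 edges. P[all 10 edges red] = (1/2)^10, and likewise for blue, so P[monochromatic] = 2·(1/2)^10 = 2^{1 − 10} = 1/512.
By linearity: E[X] = C(14, 5) · 2^{1 − 10} = 2002 · 1/512 = 1001/256.
Numerically: E[X] ≈ 3.9102.

E[X] = C(14,5)·2^(1−C(5,2)) = 1001/256 ≈ 3.9102.


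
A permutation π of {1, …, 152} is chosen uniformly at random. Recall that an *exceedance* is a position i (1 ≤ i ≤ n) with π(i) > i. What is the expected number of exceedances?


Write X = Σ_{i=1}^{152} X_i, where X_i = 1_{π(i) > i}.
For each fixed i, π(i) is uniform over {1, …, 152} (marginal of a uniform permutation), so P[π(i) > i] = (n − i)/n. Summing: Σ_{i=1}^{152} (n − i)/n = (0 + 1 + … + 151)/152 = 152(152 − 1)/(2·152) = (152 − 1)/2.
Hence E[X] = Σ_{i=1}^{152} (152 − i)/152 = 151/2 ≈ 75.500000.

E[X] = 151/2 = 75.500000.


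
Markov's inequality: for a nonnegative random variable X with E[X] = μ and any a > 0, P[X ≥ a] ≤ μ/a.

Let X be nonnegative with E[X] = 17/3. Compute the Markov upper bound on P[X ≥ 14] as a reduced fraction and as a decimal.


μ = E[X] = 17/3, a = 14.
Markov: P[X ≥ 14] ≤ μ/a = (17/3)/14 = 17/42.
Numerically: ≈ 0.405.
(Since a = 14 > μ = 5.667, the bound 17/42 is < 1 and informative.)

P[X ≥ 14] ≤ 17/42 ≈ 0.405.


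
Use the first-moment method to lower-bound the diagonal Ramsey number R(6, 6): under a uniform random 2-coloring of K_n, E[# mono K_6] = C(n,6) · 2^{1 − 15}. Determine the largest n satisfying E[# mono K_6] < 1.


We need C(n, 6) · 2^{1 − 15} < 1, i.e. C(n, 6) < 2^{15 − 1} = 16384.
Check values of n near the boundary:
  n = 16: C(16, 6) = 8008; 8008 < 16384? YES
  n = 17: C(17, 6) = 12376; 12376 < 16384? YES
  n = 18: C(18, 6) = 18564; 18564 < 16384? NO
  n = 19: C(19, 6) = 27132; 27132 < 16384? NO
  n = 20: C(20, 6) = 38760; 38760 < 16384? NO
The largest n with C(n, 6) < 16384 is n = 17 (where E[X] = 1547/2048 ≈ 0.7554). Hence R(6, 6) > 17, i.e. R(6, 6) ≥ 18.

Largest n = 17; hence R(6, 6) > 17.


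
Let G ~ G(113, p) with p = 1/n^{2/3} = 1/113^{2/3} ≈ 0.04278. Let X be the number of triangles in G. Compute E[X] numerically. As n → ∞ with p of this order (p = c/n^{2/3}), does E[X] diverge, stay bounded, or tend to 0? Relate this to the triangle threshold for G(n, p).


Number of potential triangles: C(113, 3) = 234136.
Each occurs with probability p³ ≈ (0.04278)³ ≈ 7.831467e-05.
By linearity: E[X] = C(113, 3)·p³ ≈ 234136 · 7.831467e-05 ≈ 18.3363.
Since α = 2/3 < 1, p = c/n^{2/3} ≫ 1/n is above the triangle threshold p ~ 1/n. Asymptotically E[X] ~ (c³/6)·n^{3(1−α)} = (1³/6)·n^{1} → ∞; triangles are abundant w.h.p.

E[X] ≈ 18.3363; in regime p = Θ(1/n^{2/3}) E[X] diverges (above the triangle threshold p ~ 1/n).


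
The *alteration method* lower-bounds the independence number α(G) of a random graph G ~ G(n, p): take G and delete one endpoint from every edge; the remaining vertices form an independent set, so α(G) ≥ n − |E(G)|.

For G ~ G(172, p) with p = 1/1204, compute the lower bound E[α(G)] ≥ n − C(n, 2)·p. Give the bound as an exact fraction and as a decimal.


E[|E(G)|] = C(172, 2)·p = 14706 · (1/1204) = 171/14.
E[α(G)] ≥ n − E[|E(G)|] = 172 − 171/14 = 2237/14.
Numerically: ≈ 159.785714.
(This is only a lower bound; the true E[α(G)] may be larger.)

E[α(G)] ≥ 2237/14 ≈ 159.785714.


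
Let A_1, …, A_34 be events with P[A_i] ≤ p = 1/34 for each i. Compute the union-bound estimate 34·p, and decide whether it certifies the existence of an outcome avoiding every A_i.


Union bound: P[∪_{i=1}^{34} A_i] ≤ Σ_i P[A_i] ≤ 34·p = 34·(1/34) = 1.
Numerically: 1 ≈ 1.000.
Is 1 < 1? NO.
Since the bound 1 is ≥ 1, the union bound is uninformative here; it does NOT by itself certify existence.

34·p = 1 ≈ 1.000; existence NOT certified by the union bound.


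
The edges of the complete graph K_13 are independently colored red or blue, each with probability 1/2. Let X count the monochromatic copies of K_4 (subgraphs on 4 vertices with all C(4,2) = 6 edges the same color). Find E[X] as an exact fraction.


Let X = Σ_S X_S over the C(13, 4) = 715 subsets S of size 4, where X_S = 1 if the K_4 on S is monochromatic.
For a fixed S, the K_4 on S has C(4, 2) = 6 edges. P[all 6 edges red] = (1/2)^6, and likewise for blue, so P[monochromatic] = 2·(1/2)^6 = 2^{1 − 6} = 1/32.
Summing: E[X] = C(13, 4) · 2^{1 − 6} = 715 · 1/32 = 715/32.
Numerically: E[X] ≈ 22.344.

E[X] = C(13,4)·2^(1−C(4,2)) = 715/32 ≈ 22.344.


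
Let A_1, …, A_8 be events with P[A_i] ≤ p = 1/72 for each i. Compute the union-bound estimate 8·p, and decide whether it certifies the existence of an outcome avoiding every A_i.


Union bound: P[∪_{i=1}^{8} A_i] ≤ Σ_i P[A_i] ≤ 8·p = 8·(1/72) = 1/9.
Numerically: 1/9 ≈ 0.1111111.
Is 1/9 < 1? YES.
Since P[∪ A_i] ≤ 1/9 < 1, the complement has P[∩ A_i^c] ≥ 1 − 1/9 = 8/9 > 0, so some outcome avoids every A_i.

8·p = 1/9 ≈ 0.1111111; existence CERTIFIED by the union bound.


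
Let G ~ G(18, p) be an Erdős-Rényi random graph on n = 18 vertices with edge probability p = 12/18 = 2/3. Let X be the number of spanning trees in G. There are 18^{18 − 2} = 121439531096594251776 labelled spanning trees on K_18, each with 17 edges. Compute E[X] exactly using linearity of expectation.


K_18 has 18^{18 − 2} = 121439531096594251776 labelled spanning trees.
For each such spanning tree H, let X_H = 1 if all 17 edges of H are present in G. Then P[X_H = 1] = p^{17} = (2/3)^{17} = 131072/129140163.
Summing the indicators: E[X] = Σ_H E[X_H] = 121439531096594251776 · p^{17} = 121439531096594251776 · 131072/129140163 = 123256172596690944.
Numerically: E[X] ≈ 1.23e+17.

E[X] = 121439531096594251776 · (2/3)^{17} = 123256172596690944 ≈ 1.23e+17.


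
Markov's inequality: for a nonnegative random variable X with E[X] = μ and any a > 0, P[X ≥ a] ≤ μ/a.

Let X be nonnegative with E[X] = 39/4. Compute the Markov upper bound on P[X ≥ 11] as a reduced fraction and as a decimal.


μ = E[X] = 39/4, a = 11.
Markov: P[X ≥ 11] ≤ μ/a = (39/4)/11 = 39/44.
Numerically: ≈ 0.886.
(Since a = 11 > μ = 9.750, the bound 39/44 is < 1 and informative.)

P[X ≥ 11] ≤ 39/44 ≈ 0.886.


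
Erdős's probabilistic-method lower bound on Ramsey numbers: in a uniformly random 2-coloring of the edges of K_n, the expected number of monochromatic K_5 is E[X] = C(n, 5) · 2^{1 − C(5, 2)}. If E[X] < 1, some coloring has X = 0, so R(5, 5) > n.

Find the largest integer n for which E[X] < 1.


We need C(n, 5) · 2^{1 − 10} < 1, i.e. C(n, 5) < 2^{10 − 1} = 512.
Check values of n near the boundary:
  n = 9: C(9, 5) = 126; 126 < 512? YES
  n = 10: C(10, 5) = 252; 252 < 512? YES
  n = 11: C(11, 5) = 462; 462 < 512? YES
  n = 12: C(12, 5) = 792; 792 < 512? NO
The largest n with C(n, 5) < 512 is n = 11 (where E[X] = 231/256 ≈ 0.90234). Hence R(5, 5) > 11, i.e. R(5, 5) ≥ 12.

Largest n = 11; hence R(5, 5) > 11.


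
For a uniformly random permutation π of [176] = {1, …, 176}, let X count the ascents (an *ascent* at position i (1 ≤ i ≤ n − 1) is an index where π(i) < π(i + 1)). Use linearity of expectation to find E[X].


Write X = Σ X_I over i = 1, …, 175, with X_I the indicator of one ascent.
There are 175 indicators.
For each fixed i, the pair (π(i), π(i+1)) is a uniformly random ordered pair of distinct values from {1, …, 176}; by symmetry P[π(i) < π(i+1)] = 1/2.
By linearity: E[X] = 175 · (1/2) = (176 − 1) · (1/2) = 175/2 ≈ 87.5000.

E[X] = 175/2 = 87.5000.


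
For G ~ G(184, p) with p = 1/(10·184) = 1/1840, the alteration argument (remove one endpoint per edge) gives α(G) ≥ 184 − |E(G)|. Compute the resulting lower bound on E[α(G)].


E[|E(G)|] = C(184, 2)·p = 16836 · (1/1840) = 183/20.
E[α(G)] ≥ n − E[|E(G)|] = 184 − 183/20 = 3497/20.
Numerically: ≈ 174.850.
(This is only a lower bound; the true E[α(G)] may be larger.)

E[α(G)] ≥ 3497/20 ≈ 174.850.


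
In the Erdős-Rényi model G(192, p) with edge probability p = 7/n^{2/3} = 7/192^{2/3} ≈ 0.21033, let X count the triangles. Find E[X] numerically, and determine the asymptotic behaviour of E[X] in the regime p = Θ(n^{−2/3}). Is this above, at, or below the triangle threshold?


Number of potential triangles: C(192, 3) = 1161280.
Each occurs with probability p³ ≈ (0.21033)³ ≈ 9.3044705e-03.
By linearity: E[X] = C(192, 3)·p³ ≈ 1161280 · 9.3044705e-03 ≈ 10805.09549.
Since α = 2/3 < 1, p = c/n^{2/3} ≫ 1/n is above the triangle threshold p ~ 1/n. Asymptotically E[X] ~ (c³/6)·n^{3(1−α)} = (7³/6)·n^{1} → ∞; triangles are abundant w.h.p.

E[X] ≈ 10805.09549; in regime p = Θ(1/n^{2/3}) E[X] diverges (above the triangle threshold p ~ 1/n).
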